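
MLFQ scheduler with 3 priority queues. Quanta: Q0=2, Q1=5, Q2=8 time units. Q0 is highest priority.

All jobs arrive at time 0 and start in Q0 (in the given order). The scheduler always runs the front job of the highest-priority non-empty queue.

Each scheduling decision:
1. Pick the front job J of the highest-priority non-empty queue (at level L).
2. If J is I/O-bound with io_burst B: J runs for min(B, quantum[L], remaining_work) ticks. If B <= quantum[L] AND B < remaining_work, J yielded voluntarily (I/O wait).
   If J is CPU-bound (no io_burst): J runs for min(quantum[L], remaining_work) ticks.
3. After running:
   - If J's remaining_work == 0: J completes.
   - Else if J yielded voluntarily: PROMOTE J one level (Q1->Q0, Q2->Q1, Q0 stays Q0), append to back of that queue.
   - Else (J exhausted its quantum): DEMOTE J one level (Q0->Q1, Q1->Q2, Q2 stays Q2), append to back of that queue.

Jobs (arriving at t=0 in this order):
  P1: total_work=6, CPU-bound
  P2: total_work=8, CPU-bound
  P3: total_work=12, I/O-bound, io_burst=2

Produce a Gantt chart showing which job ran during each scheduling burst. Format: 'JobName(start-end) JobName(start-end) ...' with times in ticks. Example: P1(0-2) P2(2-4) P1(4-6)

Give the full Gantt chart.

Answer: P1(0-2) P2(2-4) P3(4-6) P3(6-8) P3(8-10) P3(10-12) P3(12-14) P3(14-16) P1(16-20) P2(20-25) P2(25-26)

Derivation:
t=0-2: P1@Q0 runs 2, rem=4, quantum used, demote→Q1. Q0=[P2,P3] Q1=[P1] Q2=[]
t=2-4: P2@Q0 runs 2, rem=6, quantum used, demote→Q1. Q0=[P3] Q1=[P1,P2] Q2=[]
t=4-6: P3@Q0 runs 2, rem=10, I/O yield, promote→Q0. Q0=[P3] Q1=[P1,P2] Q2=[]
t=6-8: P3@Q0 runs 2, rem=8, I/O yield, promote→Q0. Q0=[P3] Q1=[P1,P2] Q2=[]
t=8-10: P3@Q0 runs 2, rem=6, I/O yield, promote→Q0. Q0=[P3] Q1=[P1,P2] Q2=[]
t=10-12: P3@Q0 runs 2, rem=4, I/O yield, promote→Q0. Q0=[P3] Q1=[P1,P2] Q2=[]
t=12-14: P3@Q0 runs 2, rem=2, I/O yield, promote→Q0. Q0=[P3] Q1=[P1,P2] Q2=[]
t=14-16: P3@Q0 runs 2, rem=0, completes. Q0=[] Q1=[P1,P2] Q2=[]
t=16-20: P1@Q1 runs 4, rem=0, completes. Q0=[] Q1=[P2] Q2=[]
t=20-25: P2@Q1 runs 5, rem=1, quantum used, demote→Q2. Q0=[] Q1=[] Q2=[P2]
t=25-26: P2@Q2 runs 1, rem=0, completes. Q0=[] Q1=[] Q2=[]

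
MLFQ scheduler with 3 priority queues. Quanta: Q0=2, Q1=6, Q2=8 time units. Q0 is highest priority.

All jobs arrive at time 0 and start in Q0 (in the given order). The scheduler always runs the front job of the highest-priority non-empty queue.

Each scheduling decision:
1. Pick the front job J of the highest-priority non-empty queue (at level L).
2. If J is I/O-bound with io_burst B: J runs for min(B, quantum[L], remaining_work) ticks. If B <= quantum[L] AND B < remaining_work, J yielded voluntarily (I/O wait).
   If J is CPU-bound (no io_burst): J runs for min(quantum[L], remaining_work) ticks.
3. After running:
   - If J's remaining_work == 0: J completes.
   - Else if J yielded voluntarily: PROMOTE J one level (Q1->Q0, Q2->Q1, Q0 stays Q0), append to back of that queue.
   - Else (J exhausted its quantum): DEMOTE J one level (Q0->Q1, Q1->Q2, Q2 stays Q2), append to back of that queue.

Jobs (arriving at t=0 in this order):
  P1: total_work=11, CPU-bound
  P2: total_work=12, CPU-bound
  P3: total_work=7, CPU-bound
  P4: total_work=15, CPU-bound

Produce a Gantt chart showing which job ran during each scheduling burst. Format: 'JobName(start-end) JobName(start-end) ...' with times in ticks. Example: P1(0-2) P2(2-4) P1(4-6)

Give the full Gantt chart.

t=0-2: P1@Q0 runs 2, rem=9, quantum used, demote→Q1. Q0=[P2,P3,P4] Q1=[P1] Q2=[]
t=2-4: P2@Q0 runs 2, rem=10, quantum used, demote→Q1. Q0=[P3,P4] Q1=[P1,P2] Q2=[]
t=4-6: P3@Q0 runs 2, rem=5, quantum used, demote→Q1. Q0=[P4] Q1=[P1,P2,P3] Q2=[]
t=6-8: P4@Q0 runs 2, rem=13, quantum used, demote→Q1. Q0=[] Q1=[P1,P2,P3,P4] Q2=[]
t=8-14: P1@Q1 runs 6, rem=3, quantum used, demote→Q2. Q0=[] Q1=[P2,P3,P4] Q2=[P1]
t=14-20: P2@Q1 runs 6, rem=4, quantum used, demote→Q2. Q0=[] Q1=[P3,P4] Q2=[P1,P2]
t=20-25: P3@Q1 runs 5, rem=0, completes. Q0=[] Q1=[P4] Q2=[P1,P2]
t=25-31: P4@Q1 runs 6, rem=7, quantum used, demote→Q2. Q0=[] Q1=[] Q2=[P1,P2,P4]
t=31-34: P1@Q2 runs 3, rem=0, completes. Q0=[] Q1=[] Q2=[P2,P4]
t=34-38: P2@Q2 runs 4, rem=0, completes. Q0=[] Q1=[] Q2=[P4]
t=38-45: P4@Q2 runs 7, rem=0, completes. Q0=[] Q1=[] Q2=[]

Answer: P1(0-2) P2(2-4) P3(4-6) P4(6-8) P1(8-14) P2(14-20) P3(20-25) P4(25-31) P1(31-34) P2(34-38) P4(38-45)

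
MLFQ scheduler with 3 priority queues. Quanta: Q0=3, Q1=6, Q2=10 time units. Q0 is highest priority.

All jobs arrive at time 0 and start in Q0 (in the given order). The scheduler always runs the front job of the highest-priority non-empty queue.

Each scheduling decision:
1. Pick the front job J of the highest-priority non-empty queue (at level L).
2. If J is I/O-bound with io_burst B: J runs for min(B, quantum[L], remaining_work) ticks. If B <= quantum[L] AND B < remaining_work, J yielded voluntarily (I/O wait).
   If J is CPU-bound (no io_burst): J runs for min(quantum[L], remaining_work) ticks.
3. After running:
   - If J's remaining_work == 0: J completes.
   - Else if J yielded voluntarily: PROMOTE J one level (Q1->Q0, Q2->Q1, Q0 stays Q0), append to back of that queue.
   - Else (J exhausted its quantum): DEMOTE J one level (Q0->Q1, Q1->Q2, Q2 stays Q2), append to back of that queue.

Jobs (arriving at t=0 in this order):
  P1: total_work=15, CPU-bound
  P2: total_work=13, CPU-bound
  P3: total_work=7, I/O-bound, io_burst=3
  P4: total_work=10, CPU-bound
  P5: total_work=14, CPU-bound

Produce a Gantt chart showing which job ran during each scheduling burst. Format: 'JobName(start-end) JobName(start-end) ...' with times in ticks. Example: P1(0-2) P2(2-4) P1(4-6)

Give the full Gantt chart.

t=0-3: P1@Q0 runs 3, rem=12, quantum used, demote→Q1. Q0=[P2,P3,P4,P5] Q1=[P1] Q2=[]
t=3-6: P2@Q0 runs 3, rem=10, quantum used, demote→Q1. Q0=[P3,P4,P5] Q1=[P1,P2] Q2=[]
t=6-9: P3@Q0 runs 3, rem=4, I/O yield, promote→Q0. Q0=[P4,P5,P3] Q1=[P1,P2] Q2=[]
t=9-12: P4@Q0 runs 3, rem=7, quantum used, demote→Q1. Q0=[P5,P3] Q1=[P1,P2,P4] Q2=[]
t=12-15: P5@Q0 runs 3, rem=11, quantum used, demote→Q1. Q0=[P3] Q1=[P1,P2,P4,P5] Q2=[]
t=15-18: P3@Q0 runs 3, rem=1, I/O yield, promote→Q0. Q0=[P3] Q1=[P1,P2,P4,P5] Q2=[]
t=18-19: P3@Q0 runs 1, rem=0, completes. Q0=[] Q1=[P1,P2,P4,P5] Q2=[]
t=19-25: P1@Q1 runs 6, rem=6, quantum used, demote→Q2. Q0=[] Q1=[P2,P4,P5] Q2=[P1]
t=25-31: P2@Q1 runs 6, rem=4, quantum used, demote→Q2. Q0=[] Q1=[P4,P5] Q2=[P1,P2]
t=31-37: P4@Q1 runs 6, rem=1, quantum used, demote→Q2. Q0=[] Q1=[P5] Q2=[P1,P2,P4]
t=37-43: P5@Q1 runs 6, rem=5, quantum used, demote→Q2. Q0=[] Q1=[] Q2=[P1,P2,P4,P5]
t=43-49: P1@Q2 runs 6, rem=0, completes. Q0=[] Q1=[] Q2=[P2,P4,P5]
t=49-53: P2@Q2 runs 4, rem=0, completes. Q0=[] Q1=[] Q2=[P4,P5]
t=53-54: P4@Q2 runs 1, rem=0, completes. Q0=[] Q1=[] Q2=[P5]
t=54-59: P5@Q2 runs 5, rem=0, completes. Q0=[] Q1=[] Q2=[]

Answer: P1(0-3) P2(3-6) P3(6-9) P4(9-12) P5(12-15) P3(15-18) P3(18-19) P1(19-25) P2(25-31) P4(31-37) P5(37-43) P1(43-49) P2(49-53) P4(53-54) P5(54-59)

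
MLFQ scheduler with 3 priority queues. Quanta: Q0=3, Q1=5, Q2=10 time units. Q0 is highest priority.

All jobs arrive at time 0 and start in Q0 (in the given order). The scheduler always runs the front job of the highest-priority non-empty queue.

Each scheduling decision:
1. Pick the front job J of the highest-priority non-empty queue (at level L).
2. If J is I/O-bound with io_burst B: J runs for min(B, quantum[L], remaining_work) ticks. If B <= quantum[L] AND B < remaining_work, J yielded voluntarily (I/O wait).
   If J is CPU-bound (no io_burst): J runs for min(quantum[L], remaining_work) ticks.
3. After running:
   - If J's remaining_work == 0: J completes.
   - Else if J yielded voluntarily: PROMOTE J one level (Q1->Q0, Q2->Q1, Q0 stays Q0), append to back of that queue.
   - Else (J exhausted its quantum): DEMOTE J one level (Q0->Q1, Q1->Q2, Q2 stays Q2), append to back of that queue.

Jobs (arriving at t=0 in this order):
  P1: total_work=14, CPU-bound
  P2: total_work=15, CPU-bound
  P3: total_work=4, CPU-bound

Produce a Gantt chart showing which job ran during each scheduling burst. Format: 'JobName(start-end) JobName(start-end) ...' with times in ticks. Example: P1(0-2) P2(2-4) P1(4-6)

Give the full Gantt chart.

Answer: P1(0-3) P2(3-6) P3(6-9) P1(9-14) P2(14-19) P3(19-20) P1(20-26) P2(26-33)

Derivation:
t=0-3: P1@Q0 runs 3, rem=11, quantum used, demote→Q1. Q0=[P2,P3] Q1=[P1] Q2=[]
t=3-6: P2@Q0 runs 3, rem=12, quantum used, demote→Q1. Q0=[P3] Q1=[P1,P2] Q2=[]
t=6-9: P3@Q0 runs 3, rem=1, quantum used, demote→Q1. Q0=[] Q1=[P1,P2,P3] Q2=[]
t=9-14: P1@Q1 runs 5, rem=6, quantum used, demote→Q2. Q0=[] Q1=[P2,P3] Q2=[P1]
t=14-19: P2@Q1 runs 5, rem=7, quantum used, demote→Q2. Q0=[] Q1=[P3] Q2=[P1,P2]
t=19-20: P3@Q1 runs 1, rem=0, completes. Q0=[] Q1=[] Q2=[P1,P2]
t=20-26: P1@Q2 runs 6, rem=0, completes. Q0=[] Q1=[] Q2=[P2]
t=26-33: P2@Q2 runs 7, rem=0, completes. Q0=[] Q1=[] Q2=[]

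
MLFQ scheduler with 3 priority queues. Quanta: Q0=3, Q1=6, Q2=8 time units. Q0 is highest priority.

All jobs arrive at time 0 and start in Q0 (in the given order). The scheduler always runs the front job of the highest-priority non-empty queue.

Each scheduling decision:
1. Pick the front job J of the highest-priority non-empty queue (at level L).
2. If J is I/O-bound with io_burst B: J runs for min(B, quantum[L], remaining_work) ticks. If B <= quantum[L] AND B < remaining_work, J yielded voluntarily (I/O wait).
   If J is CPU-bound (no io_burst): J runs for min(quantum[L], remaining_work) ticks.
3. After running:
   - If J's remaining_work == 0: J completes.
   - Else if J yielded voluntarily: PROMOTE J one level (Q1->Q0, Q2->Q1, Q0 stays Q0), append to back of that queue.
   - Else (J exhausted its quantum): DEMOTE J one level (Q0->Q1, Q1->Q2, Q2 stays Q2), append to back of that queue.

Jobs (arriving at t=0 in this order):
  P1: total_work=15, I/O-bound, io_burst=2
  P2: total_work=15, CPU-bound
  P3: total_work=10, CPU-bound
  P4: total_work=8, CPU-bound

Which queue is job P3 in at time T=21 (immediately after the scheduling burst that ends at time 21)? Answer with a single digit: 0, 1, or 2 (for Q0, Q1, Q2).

Answer: 1

Derivation:
t=0-2: P1@Q0 runs 2, rem=13, I/O yield, promote→Q0. Q0=[P2,P3,P4,P1] Q1=[] Q2=[]
t=2-5: P2@Q0 runs 3, rem=12, quantum used, demote→Q1. Q0=[P3,P4,P1] Q1=[P2] Q2=[]
t=5-8: P3@Q0 runs 3, rem=7, quantum used, demote→Q1. Q0=[P4,P1] Q1=[P2,P3] Q2=[]
t=8-11: P4@Q0 runs 3, rem=5, quantum used, demote→Q1. Q0=[P1] Q1=[P2,P3,P4] Q2=[]
t=11-13: P1@Q0 runs 2, rem=11, I/O yield, promote→Q0. Q0=[P1] Q1=[P2,P3,P4] Q2=[]
t=13-15: P1@Q0 runs 2, rem=9, I/O yield, promote→Q0. Q0=[P1] Q1=[P2,P3,P4] Q2=[]
t=15-17: P1@Q0 runs 2, rem=7, I/O yield, promote→Q0. Q0=[P1] Q1=[P2,P3,P4] Q2=[]
t=17-19: P1@Q0 runs 2, rem=5, I/O yield, promote→Q0. Q0=[P1] Q1=[P2,P3,P4] Q2=[]
t=19-21: P1@Q0 runs 2, rem=3, I/O yield, promote→Q0. Q0=[P1] Q1=[P2,P3,P4] Q2=[]
t=21-23: P1@Q0 runs 2, rem=1, I/O yield, promote→Q0. Q0=[P1] Q1=[P2,P3,P4] Q2=[]
t=23-24: P1@Q0 runs 1, rem=0, completes. Q0=[] Q1=[P2,P3,P4] Q2=[]
t=24-30: P2@Q1 runs 6, rem=6, quantum used, demote→Q2. Q0=[] Q1=[P3,P4] Q2=[P2]
t=30-36: P3@Q1 runs 6, rem=1, quantum used, demote→Q2. Q0=[] Q1=[P4] Q2=[P2,P3]
t=36-41: P4@Q1 runs 5, rem=0, completes. Q0=[] Q1=[] Q2=[P2,P3]
t=41-47: P2@Q2 runs 6, rem=0, completes. Q0=[] Q1=[] Q2=[P3]
t=47-48: P3@Q2 runs 1, rem=0, completes. Q0=[] Q1=[] Q2=[]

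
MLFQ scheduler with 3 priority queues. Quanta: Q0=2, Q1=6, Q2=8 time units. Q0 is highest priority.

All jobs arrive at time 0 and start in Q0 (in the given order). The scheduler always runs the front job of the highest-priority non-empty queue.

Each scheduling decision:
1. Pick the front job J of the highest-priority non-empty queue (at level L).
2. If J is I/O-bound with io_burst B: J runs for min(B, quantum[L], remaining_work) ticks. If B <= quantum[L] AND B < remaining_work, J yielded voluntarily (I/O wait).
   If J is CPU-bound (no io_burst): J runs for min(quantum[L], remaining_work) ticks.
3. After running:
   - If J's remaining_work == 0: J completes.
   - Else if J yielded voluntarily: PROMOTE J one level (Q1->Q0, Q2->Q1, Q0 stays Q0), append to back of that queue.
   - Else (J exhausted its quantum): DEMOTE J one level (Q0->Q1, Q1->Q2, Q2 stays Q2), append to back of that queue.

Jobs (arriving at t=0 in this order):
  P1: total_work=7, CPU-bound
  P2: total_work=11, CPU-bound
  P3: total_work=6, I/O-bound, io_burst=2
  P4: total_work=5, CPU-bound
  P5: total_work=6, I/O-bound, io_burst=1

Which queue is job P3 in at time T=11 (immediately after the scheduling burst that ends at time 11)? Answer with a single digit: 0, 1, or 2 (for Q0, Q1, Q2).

t=0-2: P1@Q0 runs 2, rem=5, quantum used, demote→Q1. Q0=[P2,P3,P4,P5] Q1=[P1] Q2=[]
t=2-4: P2@Q0 runs 2, rem=9, quantum used, demote→Q1. Q0=[P3,P4,P5] Q1=[P1,P2] Q2=[]
t=4-6: P3@Q0 runs 2, rem=4, I/O yield, promote→Q0. Q0=[P4,P5,P3] Q1=[P1,P2] Q2=[]
t=6-8: P4@Q0 runs 2, rem=3, quantum used, demote→Q1. Q0=[P5,P3] Q1=[P1,P2,P4] Q2=[]
t=8-9: P5@Q0 runs 1, rem=5, I/O yield, promote→Q0. Q0=[P3,P5] Q1=[P1,P2,P4] Q2=[]
t=9-11: P3@Q0 runs 2, rem=2, I/O yield, promote→Q0. Q0=[P5,P3] Q1=[P1,P2,P4] Q2=[]
t=11-12: P5@Q0 runs 1, rem=4, I/O yield, promote→Q0. Q0=[P3,P5] Q1=[P1,P2,P4] Q2=[]
t=12-14: P3@Q0 runs 2, rem=0, completes. Q0=[P5] Q1=[P1,P2,P4] Q2=[]
t=14-15: P5@Q0 runs 1, rem=3, I/O yield, promote→Q0. Q0=[P5] Q1=[P1,P2,P4] Q2=[]
t=15-16: P5@Q0 runs 1, rem=2, I/O yield, promote→Q0. Q0=[P5] Q1=[P1,P2,P4] Q2=[]
t=16-17: P5@Q0 runs 1, rem=1, I/O yield, promote→Q0. Q0=[P5] Q1=[P1,P2,P4] Q2=[]
t=17-18: P5@Q0 runs 1, rem=0, completes. Q0=[] Q1=[P1,P2,P4] Q2=[]
t=18-23: P1@Q1 runs 5, rem=0, completes. Q0=[] Q1=[P2,P4] Q2=[]
t=23-29: P2@Q1 runs 6, rem=3, quantum used, demote→Q2. Q0=[] Q1=[P4] Q2=[P2]
t=29-32: P4@Q1 runs 3, rem=0, completes. Q0=[] Q1=[] Q2=[P2]
t=32-35: P2@Q2 runs 3, rem=0, completes. Q0=[] Q1=[] Q2=[]

Answer: 0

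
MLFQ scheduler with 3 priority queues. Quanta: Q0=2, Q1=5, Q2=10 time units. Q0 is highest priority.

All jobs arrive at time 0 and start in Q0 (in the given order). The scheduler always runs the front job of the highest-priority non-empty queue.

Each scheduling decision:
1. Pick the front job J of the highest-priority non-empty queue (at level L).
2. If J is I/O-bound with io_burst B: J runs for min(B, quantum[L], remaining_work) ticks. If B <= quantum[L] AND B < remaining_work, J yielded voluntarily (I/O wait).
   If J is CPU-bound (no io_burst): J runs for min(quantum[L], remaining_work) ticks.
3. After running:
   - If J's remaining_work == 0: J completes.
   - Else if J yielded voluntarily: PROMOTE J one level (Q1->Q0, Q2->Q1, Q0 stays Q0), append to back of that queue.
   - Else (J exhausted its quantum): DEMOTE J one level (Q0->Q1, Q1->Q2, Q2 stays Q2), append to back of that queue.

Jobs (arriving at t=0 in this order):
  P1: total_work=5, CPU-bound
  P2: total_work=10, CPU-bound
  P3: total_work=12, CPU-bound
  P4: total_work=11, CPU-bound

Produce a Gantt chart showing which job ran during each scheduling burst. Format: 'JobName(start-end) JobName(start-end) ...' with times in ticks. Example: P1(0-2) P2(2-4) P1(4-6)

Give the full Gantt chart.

t=0-2: P1@Q0 runs 2, rem=3, quantum used, demote→Q1. Q0=[P2,P3,P4] Q1=[P1] Q2=[]
t=2-4: P2@Q0 runs 2, rem=8, quantum used, demote→Q1. Q0=[P3,P4] Q1=[P1,P2] Q2=[]
t=4-6: P3@Q0 runs 2, rem=10, quantum used, demote→Q1. Q0=[P4] Q1=[P1,P2,P3] Q2=[]
t=6-8: P4@Q0 runs 2, rem=9, quantum used, demote→Q1. Q0=[] Q1=[P1,P2,P3,P4] Q2=[]
t=8-11: P1@Q1 runs 3, rem=0, completes. Q0=[] Q1=[P2,P3,P4] Q2=[]
t=11-16: P2@Q1 runs 5, rem=3, quantum used, demote→Q2. Q0=[] Q1=[P3,P4] Q2=[P2]
t=16-21: P3@Q1 runs 5, rem=5, quantum used, demote→Q2. Q0=[] Q1=[P4] Q2=[P2,P3]
t=21-26: P4@Q1 runs 5, rem=4, quantum used, demote→Q2. Q0=[] Q1=[] Q2=[P2,P3,P4]
t=26-29: P2@Q2 runs 3, rem=0, completes. Q0=[] Q1=[] Q2=[P3,P4]
t=29-34: P3@Q2 runs 5, rem=0, completes. Q0=[] Q1=[] Q2=[P4]
t=34-38: P4@Q2 runs 4, rem=0, completes. Q0=[] Q1=[] Q2=[]

Answer: P1(0-2) P2(2-4) P3(4-6) P4(6-8) P1(8-11) P2(11-16) P3(16-21) P4(21-26) P2(26-29) P3(29-34) P4(34-38)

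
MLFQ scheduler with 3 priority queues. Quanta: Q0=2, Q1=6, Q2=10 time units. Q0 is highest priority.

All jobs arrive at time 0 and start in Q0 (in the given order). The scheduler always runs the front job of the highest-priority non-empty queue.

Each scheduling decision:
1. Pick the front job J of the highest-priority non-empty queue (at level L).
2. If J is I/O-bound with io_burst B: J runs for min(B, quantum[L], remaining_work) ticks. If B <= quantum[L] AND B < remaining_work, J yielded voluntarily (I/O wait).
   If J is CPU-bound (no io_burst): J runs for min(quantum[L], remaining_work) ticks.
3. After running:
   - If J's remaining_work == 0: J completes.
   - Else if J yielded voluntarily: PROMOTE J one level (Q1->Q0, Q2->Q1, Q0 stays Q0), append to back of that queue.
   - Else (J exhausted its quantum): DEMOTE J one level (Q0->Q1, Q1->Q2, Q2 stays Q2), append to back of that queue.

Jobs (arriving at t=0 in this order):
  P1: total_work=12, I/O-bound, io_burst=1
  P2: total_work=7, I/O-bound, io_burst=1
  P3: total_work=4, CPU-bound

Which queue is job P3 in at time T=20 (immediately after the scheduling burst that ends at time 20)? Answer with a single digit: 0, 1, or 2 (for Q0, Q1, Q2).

t=0-1: P1@Q0 runs 1, rem=11, I/O yield, promote→Q0. Q0=[P2,P3,P1] Q1=[] Q2=[]
t=1-2: P2@Q0 runs 1, rem=6, I/O yield, promote→Q0. Q0=[P3,P1,P2] Q1=[] Q2=[]
t=2-4: P3@Q0 runs 2, rem=2, quantum used, demote→Q1. Q0=[P1,P2] Q1=[P3] Q2=[]
t=4-5: P1@Q0 runs 1, rem=10, I/O yield, promote→Q0. Q0=[P2,P1] Q1=[P3] Q2=[]
t=5-6: P2@Q0 runs 1, rem=5, I/O yield, promote→Q0. Q0=[P1,P2] Q1=[P3] Q2=[]
t=6-7: P1@Q0 runs 1, rem=9, I/O yield, promote→Q0. Q0=[P2,P1] Q1=[P3] Q2=[]
t=7-8: P2@Q0 runs 1, rem=4, I/O yield, promote→Q0. Q0=[P1,P2] Q1=[P3] Q2=[]
t=8-9: P1@Q0 runs 1, rem=8, I/O yield, promote→Q0. Q0=[P2,P1] Q1=[P3] Q2=[]
t=9-10: P2@Q0 runs 1, rem=3, I/O yield, promote→Q0. Q0=[P1,P2] Q1=[P3] Q2=[]
t=10-11: P1@Q0 runs 1, rem=7, I/O yield, promote→Q0. Q0=[P2,P1] Q1=[P3] Q2=[]
t=11-12: P2@Q0 runs 1, rem=2, I/O yield, promote→Q0. Q0=[P1,P2] Q1=[P3] Q2=[]
t=12-13: P1@Q0 runs 1, rem=6, I/O yield, promote→Q0. Q0=[P2,P1] Q1=[P3] Q2=[]
t=13-14: P2@Q0 runs 1, rem=1, I/O yield, promote→Q0. Q0=[P1,P2] Q1=[P3] Q2=[]
t=14-15: P1@Q0 runs 1, rem=5, I/O yield, promote→Q0. Q0=[P2,P1] Q1=[P3] Q2=[]
t=15-16: P2@Q0 runs 1, rem=0, completes. Q0=[P1] Q1=[P3] Q2=[]
t=16-17: P1@Q0 runs 1, rem=4, I/O yield, promote→Q0. Q0=[P1] Q1=[P3] Q2=[]
t=17-18: P1@Q0 runs 1, rem=3, I/O yield, promote→Q0. Q0=[P1] Q1=[P3] Q2=[]
t=18-19: P1@Q0 runs 1, rem=2, I/O yield, promote→Q0. Q0=[P1] Q1=[P3] Q2=[]
t=19-20: P1@Q0 runs 1, rem=1, I/O yield, promote→Q0. Q0=[P1] Q1=[P3] Q2=[]
t=20-21: P1@Q0 runs 1, rem=0, completes. Q0=[] Q1=[P3] Q2=[]
t=21-23: P3@Q1 runs 2, rem=0, completes. Q0=[] Q1=[] Q2=[]

Answer: 1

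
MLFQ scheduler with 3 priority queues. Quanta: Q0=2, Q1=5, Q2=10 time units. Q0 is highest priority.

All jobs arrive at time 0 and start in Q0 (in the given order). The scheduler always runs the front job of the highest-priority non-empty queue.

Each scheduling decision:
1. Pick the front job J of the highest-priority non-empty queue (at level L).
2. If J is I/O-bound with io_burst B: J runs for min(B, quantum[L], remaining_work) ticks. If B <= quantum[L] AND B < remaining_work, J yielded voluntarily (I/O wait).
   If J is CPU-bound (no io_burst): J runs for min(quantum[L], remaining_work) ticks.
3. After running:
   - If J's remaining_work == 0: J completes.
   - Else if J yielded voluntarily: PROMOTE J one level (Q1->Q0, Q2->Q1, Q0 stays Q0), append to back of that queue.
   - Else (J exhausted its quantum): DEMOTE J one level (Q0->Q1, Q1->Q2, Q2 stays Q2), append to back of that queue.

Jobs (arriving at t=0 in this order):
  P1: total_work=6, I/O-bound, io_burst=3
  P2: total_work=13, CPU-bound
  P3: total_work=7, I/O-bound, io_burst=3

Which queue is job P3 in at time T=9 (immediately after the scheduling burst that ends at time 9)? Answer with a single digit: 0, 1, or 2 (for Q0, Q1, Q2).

t=0-2: P1@Q0 runs 2, rem=4, quantum used, demote→Q1. Q0=[P2,P3] Q1=[P1] Q2=[]
t=2-4: P2@Q0 runs 2, rem=11, quantum used, demote→Q1. Q0=[P3] Q1=[P1,P2] Q2=[]
t=4-6: P3@Q0 runs 2, rem=5, quantum used, demote→Q1. Q0=[] Q1=[P1,P2,P3] Q2=[]
t=6-9: P1@Q1 runs 3, rem=1, I/O yield, promote→Q0. Q0=[P1] Q1=[P2,P3] Q2=[]
t=9-10: P1@Q0 runs 1, rem=0, completes. Q0=[] Q1=[P2,P3] Q2=[]
t=10-15: P2@Q1 runs 5, rem=6, quantum used, demote→Q2. Q0=[] Q1=[P3] Q2=[P2]
t=15-18: P3@Q1 runs 3, rem=2, I/O yield, promote→Q0. Q0=[P3] Q1=[] Q2=[P2]
t=18-20: P3@Q0 runs 2, rem=0, completes. Q0=[] Q1=[] Q2=[P2]
t=20-26: P2@Q2 runs 6, rem=0, completes. Q0=[] Q1=[] Q2=[]

Answer: 1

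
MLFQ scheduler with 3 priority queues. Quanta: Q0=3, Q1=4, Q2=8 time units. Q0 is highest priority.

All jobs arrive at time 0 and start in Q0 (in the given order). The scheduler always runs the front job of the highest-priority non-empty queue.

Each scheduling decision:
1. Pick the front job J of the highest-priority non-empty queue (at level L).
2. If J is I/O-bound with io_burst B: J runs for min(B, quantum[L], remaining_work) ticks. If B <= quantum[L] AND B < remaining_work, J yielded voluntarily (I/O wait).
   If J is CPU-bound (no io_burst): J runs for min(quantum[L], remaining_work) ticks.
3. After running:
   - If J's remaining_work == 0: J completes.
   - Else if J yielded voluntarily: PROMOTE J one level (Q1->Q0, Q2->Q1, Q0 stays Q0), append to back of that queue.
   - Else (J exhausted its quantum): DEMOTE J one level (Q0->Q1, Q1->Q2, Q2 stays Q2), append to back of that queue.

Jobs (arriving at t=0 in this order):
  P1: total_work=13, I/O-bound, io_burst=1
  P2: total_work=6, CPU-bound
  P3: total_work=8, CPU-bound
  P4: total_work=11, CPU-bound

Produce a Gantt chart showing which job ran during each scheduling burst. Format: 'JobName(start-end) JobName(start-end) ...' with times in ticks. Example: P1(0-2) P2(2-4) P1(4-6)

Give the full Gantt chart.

t=0-1: P1@Q0 runs 1, rem=12, I/O yield, promote→Q0. Q0=[P2,P3,P4,P1] Q1=[] Q2=[]
t=1-4: P2@Q0 runs 3, rem=3, quantum used, demote→Q1. Q0=[P3,P4,P1] Q1=[P2] Q2=[]
t=4-7: P3@Q0 runs 3, rem=5, quantum used, demote→Q1. Q0=[P4,P1] Q1=[P2,P3] Q2=[]
t=7-10: P4@Q0 runs 3, rem=8, quantum used, demote→Q1. Q0=[P1] Q1=[P2,P3,P4] Q2=[]
t=10-11: P1@Q0 runs 1, rem=11, I/O yield, promote→Q0. Q0=[P1] Q1=[P2,P3,P4] Q2=[]
t=11-12: P1@Q0 runs 1, rem=10, I/O yield, promote→Q0. Q0=[P1] Q1=[P2,P3,P4] Q2=[]
t=12-13: P1@Q0 runs 1, rem=9, I/O yield, promote→Q0. Q0=[P1] Q1=[P2,P3,P4] Q2=[]
t=13-14: P1@Q0 runs 1, rem=8, I/O yield, promote→Q0. Q0=[P1] Q1=[P2,P3,P4] Q2=[]
t=14-15: P1@Q0 runs 1, rem=7, I/O yield, promote→Q0. Q0=[P1] Q1=[P2,P3,P4] Q2=[]
t=15-16: P1@Q0 runs 1, rem=6, I/O yield, promote→Q0. Q0=[P1] Q1=[P2,P3,P4] Q2=[]
t=16-17: P1@Q0 runs 1, rem=5, I/O yield, promote→Q0. Q0=[P1] Q1=[P2,P3,P4] Q2=[]
t=17-18: P1@Q0 runs 1, rem=4, I/O yield, promote→Q0. Q0=[P1] Q1=[P2,P3,P4] Q2=[]
t=18-19: P1@Q0 runs 1, rem=3, I/O yield, promote→Q0. Q0=[P1] Q1=[P2,P3,P4] Q2=[]
t=19-20: P1@Q0 runs 1, rem=2, I/O yield, promote→Q0. Q0=[P1] Q1=[P2,P3,P4] Q2=[]
t=20-21: P1@Q0 runs 1, rem=1, I/O yield, promote→Q0. Q0=[P1] Q1=[P2,P3,P4] Q2=[]
t=21-22: P1@Q0 runs 1, rem=0, completes. Q0=[] Q1=[P2,P3,P4] Q2=[]
t=22-25: P2@Q1 runs 3, rem=0, completes. Q0=[] Q1=[P3,P4] Q2=[]
t=25-29: P3@Q1 runs 4, rem=1, quantum used, demote→Q2. Q0=[] Q1=[P4] Q2=[P3]
t=29-33: P4@Q1 runs 4, rem=4, quantum used, demote→Q2. Q0=[] Q1=[] Q2=[P3,P4]
t=33-34: P3@Q2 runs 1, rem=0, completes. Q0=[] Q1=[] Q2=[P4]
t=34-38: P4@Q2 runs 4, rem=0, completes. Q0=[] Q1=[] Q2=[]

Answer: P1(0-1) P2(1-4) P3(4-7) P4(7-10) P1(10-11) P1(11-12) P1(12-13) P1(13-14) P1(14-15) P1(15-16) P1(16-17) P1(17-18) P1(18-19) P1(19-20) P1(20-21) P1(21-22) P2(22-25) P3(25-29) P4(29-33) P3(33-34) P4(34-38)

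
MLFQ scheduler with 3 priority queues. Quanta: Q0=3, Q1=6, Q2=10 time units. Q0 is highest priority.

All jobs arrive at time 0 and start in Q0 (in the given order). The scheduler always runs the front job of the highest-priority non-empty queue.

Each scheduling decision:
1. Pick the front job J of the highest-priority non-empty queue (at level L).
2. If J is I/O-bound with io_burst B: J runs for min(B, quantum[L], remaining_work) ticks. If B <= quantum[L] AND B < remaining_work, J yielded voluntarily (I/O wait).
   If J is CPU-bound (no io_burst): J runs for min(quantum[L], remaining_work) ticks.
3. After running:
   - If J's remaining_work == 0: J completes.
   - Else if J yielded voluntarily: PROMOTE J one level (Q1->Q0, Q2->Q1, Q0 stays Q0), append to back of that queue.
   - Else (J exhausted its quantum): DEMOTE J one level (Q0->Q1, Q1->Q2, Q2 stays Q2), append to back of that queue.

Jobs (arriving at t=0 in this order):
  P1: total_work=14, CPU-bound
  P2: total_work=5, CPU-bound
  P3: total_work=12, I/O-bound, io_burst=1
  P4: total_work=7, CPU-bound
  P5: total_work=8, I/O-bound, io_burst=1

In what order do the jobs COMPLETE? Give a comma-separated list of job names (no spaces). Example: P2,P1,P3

t=0-3: P1@Q0 runs 3, rem=11, quantum used, demote→Q1. Q0=[P2,P3,P4,P5] Q1=[P1] Q2=[]
t=3-6: P2@Q0 runs 3, rem=2, quantum used, demote→Q1. Q0=[P3,P4,P5] Q1=[P1,P2] Q2=[]
t=6-7: P3@Q0 runs 1, rem=11, I/O yield, promote→Q0. Q0=[P4,P5,P3] Q1=[P1,P2] Q2=[]
t=7-10: P4@Q0 runs 3, rem=4, quantum used, demote→Q1. Q0=[P5,P3] Q1=[P1,P2,P4] Q2=[]
t=10-11: P5@Q0 runs 1, rem=7, I/O yield, promote→Q0. Q0=[P3,P5] Q1=[P1,P2,P4] Q2=[]
t=11-12: P3@Q0 runs 1, rem=10, I/O yield, promote→Q0. Q0=[P5,P3] Q1=[P1,P2,P4] Q2=[]
t=12-13: P5@Q0 runs 1, rem=6, I/O yield, promote→Q0. Q0=[P3,P5] Q1=[P1,P2,P4] Q2=[]
t=13-14: P3@Q0 runs 1, rem=9, I/O yield, promote→Q0. Q0=[P5,P3] Q1=[P1,P2,P4] Q2=[]
t=14-15: P5@Q0 runs 1, rem=5, I/O yield, promote→Q0. Q0=[P3,P5] Q1=[P1,P2,P4] Q2=[]
t=15-16: P3@Q0 runs 1, rem=8, I/O yield, promote→Q0. Q0=[P5,P3] Q1=[P1,P2,P4] Q2=[]
t=16-17: P5@Q0 runs 1, rem=4, I/O yield, promote→Q0. Q0=[P3,P5] Q1=[P1,P2,P4] Q2=[]
t=17-18: P3@Q0 runs 1, rem=7, I/O yield, promote→Q0. Q0=[P5,P3] Q1=[P1,P2,P4] Q2=[]
t=18-19: P5@Q0 runs 1, rem=3, I/O yield, promote→Q0. Q0=[P3,P5] Q1=[P1,P2,P4] Q2=[]
t=19-20: P3@Q0 runs 1, rem=6, I/O yield, promote→Q0. Q0=[P5,P3] Q1=[P1,P2,P4] Q2=[]
t=20-21: P5@Q0 runs 1, rem=2, I/O yield, promote→Q0. Q0=[P3,P5] Q1=[P1,P2,P4] Q2=[]
t=21-22: P3@Q0 runs 1, rem=5, I/O yield, promote→Q0. Q0=[P5,P3] Q1=[P1,P2,P4] Q2=[]
t=22-23: P5@Q0 runs 1, rem=1, I/O yield, promote→Q0. Q0=[P3,P5] Q1=[P1,P2,P4] Q2=[]
t=23-24: P3@Q0 runs 1, rem=4, I/O yield, promote→Q0. Q0=[P5,P3] Q1=[P1,P2,P4] Q2=[]
t=24-25: P5@Q0 runs 1, rem=0, completes. Q0=[P3] Q1=[P1,P2,P4] Q2=[]
t=25-26: P3@Q0 runs 1, rem=3, I/O yield, promote→Q0. Q0=[P3] Q1=[P1,P2,P4] Q2=[]
t=26-27: P3@Q0 runs 1, rem=2, I/O yield, promote→Q0. Q0=[P3] Q1=[P1,P2,P4] Q2=[]
t=27-28: P3@Q0 runs 1, rem=1, I/O yield, promote→Q0. Q0=[P3] Q1=[P1,P2,P4] Q2=[]
t=28-29: P3@Q0 runs 1, rem=0, completes. Q0=[] Q1=[P1,P2,P4] Q2=[]
t=29-35: P1@Q1 runs 6, rem=5, quantum used, demote→Q2. Q0=[] Q1=[P2,P4] Q2=[P1]
t=35-37: P2@Q1 runs 2, rem=0, completes. Q0=[] Q1=[P4] Q2=[P1]
t=37-41: P4@Q1 runs 4, rem=0, completes. Q0=[] Q1=[] Q2=[P1]
t=41-46: P1@Q2 runs 5, rem=0, completes. Q0=[] Q1=[] Q2=[]

Answer: P5,P3,P2,P4,P1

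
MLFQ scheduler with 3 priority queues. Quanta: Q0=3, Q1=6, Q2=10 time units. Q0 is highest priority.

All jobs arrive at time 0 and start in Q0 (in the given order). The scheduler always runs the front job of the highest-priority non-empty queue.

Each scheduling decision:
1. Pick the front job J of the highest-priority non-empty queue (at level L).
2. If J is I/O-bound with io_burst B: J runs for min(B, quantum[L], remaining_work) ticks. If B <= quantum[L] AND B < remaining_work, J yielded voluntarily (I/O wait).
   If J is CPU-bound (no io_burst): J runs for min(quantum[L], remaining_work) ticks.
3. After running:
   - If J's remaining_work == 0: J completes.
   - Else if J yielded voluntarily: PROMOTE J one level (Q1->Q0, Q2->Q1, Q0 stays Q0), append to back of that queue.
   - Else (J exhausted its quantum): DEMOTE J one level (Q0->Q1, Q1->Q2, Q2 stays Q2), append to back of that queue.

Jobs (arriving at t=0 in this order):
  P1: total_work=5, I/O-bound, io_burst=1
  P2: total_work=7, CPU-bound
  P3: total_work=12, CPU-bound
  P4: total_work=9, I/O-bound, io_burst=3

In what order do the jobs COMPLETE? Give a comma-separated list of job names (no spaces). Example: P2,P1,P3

Answer: P4,P1,P2,P3

Derivation:
t=0-1: P1@Q0 runs 1, rem=4, I/O yield, promote→Q0. Q0=[P2,P3,P4,P1] Q1=[] Q2=[]
t=1-4: P2@Q0 runs 3, rem=4, quantum used, demote→Q1. Q0=[P3,P4,P1] Q1=[P2] Q2=[]
t=4-7: P3@Q0 runs 3, rem=9, quantum used, demote→Q1. Q0=[P4,P1] Q1=[P2,P3] Q2=[]
t=7-10: P4@Q0 runs 3, rem=6, I/O yield, promote→Q0. Q0=[P1,P4] Q1=[P2,P3] Q2=[]
t=10-11: P1@Q0 runs 1, rem=3, I/O yield, promote→Q0. Q0=[P4,P1] Q1=[P2,P3] Q2=[]
t=11-14: P4@Q0 runs 3, rem=3, I/O yield, promote→Q0. Q0=[P1,P4] Q1=[P2,P3] Q2=[]
t=14-15: P1@Q0 runs 1, rem=2, I/O yield, promote→Q0. Q0=[P4,P1] Q1=[P2,P3] Q2=[]
t=15-18: P4@Q0 runs 3, rem=0, completes. Q0=[P1] Q1=[P2,P3] Q2=[]
t=18-19: P1@Q0 runs 1, rem=1, I/O yield, promote→Q0. Q0=[P1] Q1=[P2,P3] Q2=[]
t=19-20: P1@Q0 runs 1, rem=0, completes. Q0=[] Q1=[P2,P3] Q2=[]
t=20-24: P2@Q1 runs 4, rem=0, completes. Q0=[] Q1=[P3] Q2=[]
t=24-30: P3@Q1 runs 6, rem=3, quantum used, demote→Q2. Q0=[] Q1=[] Q2=[P3]
t=30-33: P3@Q2 runs 3, rem=0, completes. Q0=[] Q1=[] Q2=[]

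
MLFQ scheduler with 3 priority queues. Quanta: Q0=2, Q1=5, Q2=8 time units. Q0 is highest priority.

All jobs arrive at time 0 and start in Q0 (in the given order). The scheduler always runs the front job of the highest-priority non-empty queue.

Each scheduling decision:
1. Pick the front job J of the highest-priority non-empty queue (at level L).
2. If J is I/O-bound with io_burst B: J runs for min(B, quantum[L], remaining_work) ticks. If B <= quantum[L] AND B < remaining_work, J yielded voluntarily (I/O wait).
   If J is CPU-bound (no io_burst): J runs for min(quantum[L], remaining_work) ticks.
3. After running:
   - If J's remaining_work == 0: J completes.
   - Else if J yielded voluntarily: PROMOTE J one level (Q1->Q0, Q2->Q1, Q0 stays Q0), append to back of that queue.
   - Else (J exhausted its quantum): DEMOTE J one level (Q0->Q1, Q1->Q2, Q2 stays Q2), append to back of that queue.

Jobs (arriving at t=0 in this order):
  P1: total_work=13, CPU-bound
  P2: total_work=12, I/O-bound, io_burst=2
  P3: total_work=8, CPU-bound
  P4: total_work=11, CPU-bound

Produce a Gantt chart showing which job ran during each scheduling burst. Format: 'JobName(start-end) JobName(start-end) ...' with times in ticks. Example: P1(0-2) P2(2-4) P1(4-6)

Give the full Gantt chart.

Answer: P1(0-2) P2(2-4) P3(4-6) P4(6-8) P2(8-10) P2(10-12) P2(12-14) P2(14-16) P2(16-18) P1(18-23) P3(23-28) P4(28-33) P1(33-39) P3(39-40) P4(40-44)

Derivation:
t=0-2: P1@Q0 runs 2, rem=11, quantum used, demote→Q1. Q0=[P2,P3,P4] Q1=[P1] Q2=[]
t=2-4: P2@Q0 runs 2, rem=10, I/O yield, promote→Q0. Q0=[P3,P4,P2] Q1=[P1] Q2=[]
t=4-6: P3@Q0 runs 2, rem=6, quantum used, demote→Q1. Q0=[P4,P2] Q1=[P1,P3] Q2=[]
t=6-8: P4@Q0 runs 2, rem=9, quantum used, demote→Q1. Q0=[P2] Q1=[P1,P3,P4] Q2=[]
t=8-10: P2@Q0 runs 2, rem=8, I/O yield, promote→Q0. Q0=[P2] Q1=[P1,P3,P4] Q2=[]
t=10-12: P2@Q0 runs 2, rem=6, I/O yield, promote→Q0. Q0=[P2] Q1=[P1,P3,P4] Q2=[]
t=12-14: P2@Q0 runs 2, rem=4, I/O yield, promote→Q0. Q0=[P2] Q1=[P1,P3,P4] Q2=[]
t=14-16: P2@Q0 runs 2, rem=2, I/O yield, promote→Q0. Q0=[P2] Q1=[P1,P3,P4] Q2=[]
t=16-18: P2@Q0 runs 2, rem=0, completes. Q0=[] Q1=[P1,P3,P4] Q2=[]
t=18-23: P1@Q1 runs 5, rem=6, quantum used, demote→Q2. Q0=[] Q1=[P3,P4] Q2=[P1]
t=23-28: P3@Q1 runs 5, rem=1, quantum used, demote→Q2. Q0=[] Q1=[P4] Q2=[P1,P3]
t=28-33: P4@Q1 runs 5, rem=4, quantum used, demote→Q2. Q0=[] Q1=[] Q2=[P1,P3,P4]
t=33-39: P1@Q2 runs 6, rem=0, completes. Q0=[] Q1=[] Q2=[P3,P4]
t=39-40: P3@Q2 runs 1, rem=0, completes. Q0=[] Q1=[] Q2=[P4]
t=40-44: P4@Q2 runs 4, rem=0, completes. Q0=[] Q1=[] Q2=[]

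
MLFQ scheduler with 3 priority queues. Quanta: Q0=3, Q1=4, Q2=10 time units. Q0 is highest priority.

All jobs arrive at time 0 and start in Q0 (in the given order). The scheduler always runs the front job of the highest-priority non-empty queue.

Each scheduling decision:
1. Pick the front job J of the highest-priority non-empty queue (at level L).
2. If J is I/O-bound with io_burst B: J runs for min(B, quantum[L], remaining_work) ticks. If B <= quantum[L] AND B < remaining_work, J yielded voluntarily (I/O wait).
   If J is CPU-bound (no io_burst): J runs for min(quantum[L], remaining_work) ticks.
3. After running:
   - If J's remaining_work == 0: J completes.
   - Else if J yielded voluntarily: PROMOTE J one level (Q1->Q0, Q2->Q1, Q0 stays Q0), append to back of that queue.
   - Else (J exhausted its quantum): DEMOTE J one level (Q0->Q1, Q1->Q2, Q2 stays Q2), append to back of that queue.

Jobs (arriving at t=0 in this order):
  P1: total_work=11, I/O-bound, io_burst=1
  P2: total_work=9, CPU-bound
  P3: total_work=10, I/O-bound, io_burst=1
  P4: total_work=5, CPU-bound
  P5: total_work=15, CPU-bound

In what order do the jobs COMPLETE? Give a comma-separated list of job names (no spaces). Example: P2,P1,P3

Answer: P3,P1,P4,P2,P5

Derivation:
t=0-1: P1@Q0 runs 1, rem=10, I/O yield, promote→Q0. Q0=[P2,P3,P4,P5,P1] Q1=[] Q2=[]
t=1-4: P2@Q0 runs 3, rem=6, quantum used, demote→Q1. Q0=[P3,P4,P5,P1] Q1=[P2] Q2=[]
t=4-5: P3@Q0 runs 1, rem=9, I/O yield, promote→Q0. Q0=[P4,P5,P1,P3] Q1=[P2] Q2=[]
t=5-8: P4@Q0 runs 3, rem=2, quantum used, demote→Q1. Q0=[P5,P1,P3] Q1=[P2,P4] Q2=[]
t=8-11: P5@Q0 runs 3, rem=12, quantum used, demote→Q1. Q0=[P1,P3] Q1=[P2,P4,P5] Q2=[]
t=11-12: P1@Q0 runs 1, rem=9, I/O yield, promote→Q0. Q0=[P3,P1] Q1=[P2,P4,P5] Q2=[]
t=12-13: P3@Q0 runs 1, rem=8, I/O yield, promote→Q0. Q0=[P1,P3] Q1=[P2,P4,P5] Q2=[]
t=13-14: P1@Q0 runs 1, rem=8, I/O yield, promote→Q0. Q0=[P3,P1] Q1=[P2,P4,P5] Q2=[]
t=14-15: P3@Q0 runs 1, rem=7, I/O yield, promote→Q0. Q0=[P1,P3] Q1=[P2,P4,P5] Q2=[]
t=15-16: P1@Q0 runs 1, rem=7, I/O yield, promote→Q0. Q0=[P3,P1] Q1=[P2,P4,P5] Q2=[]
t=16-17: P3@Q0 runs 1, rem=6, I/O yield, promote→Q0. Q0=[P1,P3] Q1=[P2,P4,P5] Q2=[]
t=17-18: P1@Q0 runs 1, rem=6, I/O yield, promote→Q0. Q0=[P3,P1] Q1=[P2,P4,P5] Q2=[]
t=18-19: P3@Q0 runs 1, rem=5, I/O yield, promote→Q0. Q0=[P1,P3] Q1=[P2,P4,P5] Q2=[]
t=19-20: P1@Q0 runs 1, rem=5, I/O yield, promote→Q0. Q0=[P3,P1] Q1=[P2,P4,P5] Q2=[]
t=20-21: P3@Q0 runs 1, rem=4, I/O yield, promote→Q0. Q0=[P1,P3] Q1=[P2,P4,P5] Q2=[]
t=21-22: P1@Q0 runs 1, rem=4, I/O yield, promote→Q0. Q0=[P3,P1] Q1=[P2,P4,P5] Q2=[]
t=22-23: P3@Q0 runs 1, rem=3, I/O yield, promote→Q0. Q0=[P1,P3] Q1=[P2,P4,P5] Q2=[]
t=23-24: P1@Q0 runs 1, rem=3, I/O yield, promote→Q0. Q0=[P3,P1] Q1=[P2,P4,P5] Q2=[]
t=24-25: P3@Q0 runs 1, rem=2, I/O yield, promote→Q0. Q0=[P1,P3] Q1=[P2,P4,P5] Q2=[]
t=25-26: P1@Q0 runs 1, rem=2, I/O yield, promote→Q0. Q0=[P3,P1] Q1=[P2,P4,P5] Q2=[]
t=26-27: P3@Q0 runs 1, rem=1, I/O yield, promote→Q0. Q0=[P1,P3] Q1=[P2,P4,P5] Q2=[]
t=27-28: P1@Q0 runs 1, rem=1, I/O yield, promote→Q0. Q0=[P3,P1] Q1=[P2,P4,P5] Q2=[]
t=28-29: P3@Q0 runs 1, rem=0, completes. Q0=[P1] Q1=[P2,P4,P5] Q2=[]
t=29-30: P1@Q0 runs 1, rem=0, completes. Q0=[] Q1=[P2,P4,P5] Q2=[]
t=30-34: P2@Q1 runs 4, rem=2, quantum used, demote→Q2. Q0=[] Q1=[P4,P5] Q2=[P2]
t=34-36: P4@Q1 runs 2, rem=0, completes. Q0=[] Q1=[P5] Q2=[P2]
t=36-40: P5@Q1 runs 4, rem=8, quantum used, demote→Q2. Q0=[] Q1=[] Q2=[P2,P5]
t=40-42: P2@Q2 runs 2, rem=0, completes. Q0=[] Q1=[] Q2=[P5]
t=42-50: P5@Q2 runs 8, rem=0, completes. Q0=[] Q1=[] Q2=[]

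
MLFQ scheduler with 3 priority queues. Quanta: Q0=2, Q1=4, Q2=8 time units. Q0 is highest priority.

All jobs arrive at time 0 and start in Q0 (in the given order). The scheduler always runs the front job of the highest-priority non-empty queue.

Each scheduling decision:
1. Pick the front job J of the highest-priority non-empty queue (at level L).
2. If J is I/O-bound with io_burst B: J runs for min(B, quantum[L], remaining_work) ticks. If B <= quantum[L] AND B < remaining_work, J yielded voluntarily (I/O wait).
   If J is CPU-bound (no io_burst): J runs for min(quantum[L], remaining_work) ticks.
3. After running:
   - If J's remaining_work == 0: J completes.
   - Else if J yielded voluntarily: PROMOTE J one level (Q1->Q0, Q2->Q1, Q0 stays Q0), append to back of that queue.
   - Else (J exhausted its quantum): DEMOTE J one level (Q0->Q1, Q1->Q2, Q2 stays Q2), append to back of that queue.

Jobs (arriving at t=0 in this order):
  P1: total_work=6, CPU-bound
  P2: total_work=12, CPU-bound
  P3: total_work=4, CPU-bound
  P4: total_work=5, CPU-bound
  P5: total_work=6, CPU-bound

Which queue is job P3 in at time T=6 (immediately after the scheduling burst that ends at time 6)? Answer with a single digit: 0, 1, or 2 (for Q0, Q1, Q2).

t=0-2: P1@Q0 runs 2, rem=4, quantum used, demote→Q1. Q0=[P2,P3,P4,P5] Q1=[P1] Q2=[]
t=2-4: P2@Q0 runs 2, rem=10, quantum used, demote→Q1. Q0=[P3,P4,P5] Q1=[P1,P2] Q2=[]
t=4-6: P3@Q0 runs 2, rem=2, quantum used, demote→Q1. Q0=[P4,P5] Q1=[P1,P2,P3] Q2=[]
t=6-8: P4@Q0 runs 2, rem=3, quantum used, demote→Q1. Q0=[P5] Q1=[P1,P2,P3,P4] Q2=[]
t=8-10: P5@Q0 runs 2, rem=4, quantum used, demote→Q1. Q0=[] Q1=[P1,P2,P3,P4,P5] Q2=[]
t=10-14: P1@Q1 runs 4, rem=0, completes. Q0=[] Q1=[P2,P3,P4,P5] Q2=[]
t=14-18: P2@Q1 runs 4, rem=6, quantum used, demote→Q2. Q0=[] Q1=[P3,P4,P5] Q2=[P2]
t=18-20: P3@Q1 runs 2, rem=0, completes. Q0=[] Q1=[P4,P5] Q2=[P2]
t=20-23: P4@Q1 runs 3, rem=0, completes. Q0=[] Q1=[P5] Q2=[P2]
t=23-27: P5@Q1 runs 4, rem=0, completes. Q0=[] Q1=[] Q2=[P2]
t=27-33: P2@Q2 runs 6, rem=0, completes. Q0=[] Q1=[] Q2=[]

Answer: 1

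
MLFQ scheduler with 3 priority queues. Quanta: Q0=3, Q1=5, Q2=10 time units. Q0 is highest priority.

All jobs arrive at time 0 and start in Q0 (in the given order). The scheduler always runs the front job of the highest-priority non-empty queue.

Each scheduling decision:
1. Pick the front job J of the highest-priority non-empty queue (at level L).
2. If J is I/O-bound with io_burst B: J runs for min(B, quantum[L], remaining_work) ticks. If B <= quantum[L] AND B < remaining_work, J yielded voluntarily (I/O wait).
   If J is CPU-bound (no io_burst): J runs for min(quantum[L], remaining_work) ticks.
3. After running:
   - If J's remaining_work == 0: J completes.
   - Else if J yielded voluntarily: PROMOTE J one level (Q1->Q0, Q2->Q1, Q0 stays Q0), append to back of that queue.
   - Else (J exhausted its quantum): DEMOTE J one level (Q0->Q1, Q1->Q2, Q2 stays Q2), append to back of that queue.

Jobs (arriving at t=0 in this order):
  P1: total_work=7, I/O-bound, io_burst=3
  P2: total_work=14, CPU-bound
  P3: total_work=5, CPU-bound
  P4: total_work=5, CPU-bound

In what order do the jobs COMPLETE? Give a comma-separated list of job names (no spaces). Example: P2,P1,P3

t=0-3: P1@Q0 runs 3, rem=4, I/O yield, promote→Q0. Q0=[P2,P3,P4,P1] Q1=[] Q2=[]
t=3-6: P2@Q0 runs 3, rem=11, quantum used, demote→Q1. Q0=[P3,P4,P1] Q1=[P2] Q2=[]
t=6-9: P3@Q0 runs 3, rem=2, quantum used, demote→Q1. Q0=[P4,P1] Q1=[P2,P3] Q2=[]
t=9-12: P4@Q0 runs 3, rem=2, quantum used, demote→Q1. Q0=[P1] Q1=[P2,P3,P4] Q2=[]
t=12-15: P1@Q0 runs 3, rem=1, I/O yield, promote→Q0. Q0=[P1] Q1=[P2,P3,P4] Q2=[]
t=15-16: P1@Q0 runs 1, rem=0, completes. Q0=[] Q1=[P2,P3,P4] Q2=[]
t=16-21: P2@Q1 runs 5, rem=6, quantum used, demote→Q2. Q0=[] Q1=[P3,P4] Q2=[P2]
t=21-23: P3@Q1 runs 2, rem=0, completes. Q0=[] Q1=[P4] Q2=[P2]
t=23-25: P4@Q1 runs 2, rem=0, completes. Q0=[] Q1=[] Q2=[P2]
t=25-31: P2@Q2 runs 6, rem=0, completes. Q0=[] Q1=[] Q2=[]

Answer: P1,P3,P4,P2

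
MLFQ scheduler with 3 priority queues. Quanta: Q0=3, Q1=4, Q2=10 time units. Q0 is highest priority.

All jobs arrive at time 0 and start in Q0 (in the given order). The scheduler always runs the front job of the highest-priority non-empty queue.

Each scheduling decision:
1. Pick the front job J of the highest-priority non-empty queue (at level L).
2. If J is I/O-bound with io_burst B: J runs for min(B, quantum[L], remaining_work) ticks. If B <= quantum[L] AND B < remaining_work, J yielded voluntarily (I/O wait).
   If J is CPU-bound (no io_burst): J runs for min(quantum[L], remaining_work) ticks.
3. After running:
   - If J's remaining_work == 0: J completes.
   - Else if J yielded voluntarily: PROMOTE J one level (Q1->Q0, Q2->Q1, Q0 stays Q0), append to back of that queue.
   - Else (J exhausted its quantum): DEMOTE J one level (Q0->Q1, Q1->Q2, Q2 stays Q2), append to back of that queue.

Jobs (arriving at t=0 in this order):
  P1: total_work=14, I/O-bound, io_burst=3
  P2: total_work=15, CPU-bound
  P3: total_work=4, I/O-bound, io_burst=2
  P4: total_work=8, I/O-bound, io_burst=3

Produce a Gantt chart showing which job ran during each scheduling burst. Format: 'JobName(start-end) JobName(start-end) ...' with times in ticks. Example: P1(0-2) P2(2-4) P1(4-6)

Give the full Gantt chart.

Answer: P1(0-3) P2(3-6) P3(6-8) P4(8-11) P1(11-14) P3(14-16) P4(16-19) P1(19-22) P4(22-24) P1(24-27) P1(27-29) P2(29-33) P2(33-41)

Derivation:
t=0-3: P1@Q0 runs 3, rem=11, I/O yield, promote→Q0. Q0=[P2,P3,P4,P1] Q1=[] Q2=[]
t=3-6: P2@Q0 runs 3, rem=12, quantum used, demote→Q1. Q0=[P3,P4,P1] Q1=[P2] Q2=[]
t=6-8: P3@Q0 runs 2, rem=2, I/O yield, promote→Q0. Q0=[P4,P1,P3] Q1=[P2] Q2=[]
t=8-11: P4@Q0 runs 3, rem=5, I/O yield, promote→Q0. Q0=[P1,P3,P4] Q1=[P2] Q2=[]
t=11-14: P1@Q0 runs 3, rem=8, I/O yield, promote→Q0. Q0=[P3,P4,P1] Q1=[P2] Q2=[]
t=14-16: P3@Q0 runs 2, rem=0, completes. Q0=[P4,P1] Q1=[P2] Q2=[]
t=16-19: P4@Q0 runs 3, rem=2, I/O yield, promote→Q0. Q0=[P1,P4] Q1=[P2] Q2=[]
t=19-22: P1@Q0 runs 3, rem=5, I/O yield, promote→Q0. Q0=[P4,P1] Q1=[P2] Q2=[]
t=22-24: P4@Q0 runs 2, rem=0, completes. Q0=[P1] Q1=[P2] Q2=[]
t=24-27: P1@Q0 runs 3, rem=2, I/O yield, promote→Q0. Q0=[P1] Q1=[P2] Q2=[]
t=27-29: P1@Q0 runs 2, rem=0, completes. Q0=[] Q1=[P2] Q2=[]
t=29-33: P2@Q1 runs 4, rem=8, quantum used, demote→Q2. Q0=[] Q1=[] Q2=[P2]
t=33-41: P2@Q2 runs 8, rem=0, completes. Q0=[] Q1=[] Q2=[]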